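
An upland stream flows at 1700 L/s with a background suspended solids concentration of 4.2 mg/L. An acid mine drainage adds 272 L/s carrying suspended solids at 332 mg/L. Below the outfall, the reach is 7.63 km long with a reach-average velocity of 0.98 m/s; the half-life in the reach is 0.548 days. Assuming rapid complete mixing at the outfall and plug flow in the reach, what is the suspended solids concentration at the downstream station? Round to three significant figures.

44.1 mg/L

After mixing, C = (1700·4.200 + 272.0·332.0) / 1972 = 97440/1972 = 49.41 mg/L.
Travel time t = 7.63·1000 / 0.98 = 7786 s = 2.163 h.
Half-life 0.548 d → k = ln 2 / 0.548 = 1.265 d⁻¹.
First-order decay: C = 49.41·exp(−k·t) = 49.41·0.8923 = 44.09 mg/L.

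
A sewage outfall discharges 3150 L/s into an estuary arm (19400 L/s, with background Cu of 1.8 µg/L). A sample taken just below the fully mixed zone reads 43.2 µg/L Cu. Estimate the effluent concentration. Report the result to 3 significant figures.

298 µg/L

Mass balance: 19400·1.800 + 3150·Cₑ = 22550·43.20
→ Cₑ = (22550·43.20 − 19400·1.800) / 3150 = 298.2 µg/L.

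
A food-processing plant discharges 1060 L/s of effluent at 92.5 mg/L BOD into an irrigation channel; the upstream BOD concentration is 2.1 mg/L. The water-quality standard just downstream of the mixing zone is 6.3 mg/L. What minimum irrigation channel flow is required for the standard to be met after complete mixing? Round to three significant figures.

Set C_mix = 6.3: (Q·2.100 + 1060·92.50) / (Q + 1060) = 6.3
→ Q = 1060·(92.50 − 6.3)/(6.3 − 2.100) = 21760 L/s.

21800 L/s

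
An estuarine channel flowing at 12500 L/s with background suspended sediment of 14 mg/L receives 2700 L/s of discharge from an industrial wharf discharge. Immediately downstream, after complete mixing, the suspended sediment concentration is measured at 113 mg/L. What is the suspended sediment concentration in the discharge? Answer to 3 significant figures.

Mass balance: 12500·14.00 + 2700·Cₑ = 15200·113.0
→ Cₑ = (15200·113.0 − 12500·14.00) / 2700 = 571.3 mg/L.

571 mg/L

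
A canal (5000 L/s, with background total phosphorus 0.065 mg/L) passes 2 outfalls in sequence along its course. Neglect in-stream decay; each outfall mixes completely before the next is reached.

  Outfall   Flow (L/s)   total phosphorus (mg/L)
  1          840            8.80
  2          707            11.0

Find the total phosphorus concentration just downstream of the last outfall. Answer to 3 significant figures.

2.37 mg/L

After outfall 1: Q = 5000 + 840.0 = 5840 L/s; C = (5000·0.06500 + 840.0·8.800)/5840 = 1.321 mg/L.
After outfall 2: Q = 5840 + 707.0 = 6547 L/s; C = (5840·1.321 + 707.0·11.00)/6547 = 2.367 mg/L.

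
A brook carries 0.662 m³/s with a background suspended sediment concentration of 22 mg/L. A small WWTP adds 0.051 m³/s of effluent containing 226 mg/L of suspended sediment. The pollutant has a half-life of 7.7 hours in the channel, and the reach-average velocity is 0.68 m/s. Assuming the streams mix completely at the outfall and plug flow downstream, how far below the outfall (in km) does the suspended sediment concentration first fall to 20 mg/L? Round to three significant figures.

16.4 km

Mixed concentration C = ΣQC/ΣQ = (0.6620·22.00 + 0.05100·226.0) / 0.7130 = 26.09/0.7130 = 36.59 mg/L.
Half-life 7.7 h → k = ln 2 / 7.7 = 0.09002 h⁻¹ = 2.160 d⁻¹.
Set 36.59·exp(−k·t) = 20 → t = ln(36.59/20)/k = 24160 s = 6.711 h.
Distance = v·t = 0.68·24160 = 16430 m = 16.43 km.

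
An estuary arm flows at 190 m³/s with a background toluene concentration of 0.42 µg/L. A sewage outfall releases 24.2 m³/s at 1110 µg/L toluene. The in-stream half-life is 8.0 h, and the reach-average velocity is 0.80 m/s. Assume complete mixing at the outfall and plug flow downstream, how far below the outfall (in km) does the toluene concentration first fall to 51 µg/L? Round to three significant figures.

Conservation of mass: C = (190.0·0.4200 + 24.20·1110) / 214.2 = 26940/214.2 = 125.8 µg/L.
Half-life 8.0 h → k = ln 2 / 8.0 = 0.08664 h⁻¹ = 2.079 d⁻¹.
Set 125.8·exp(−k·t) = 51 → t = ln(125.8/51)/k = 37510 s = 10.42 h.
Distance = v·t = 0.80·37510 = 30010 m = 30.01 km.

30.0 km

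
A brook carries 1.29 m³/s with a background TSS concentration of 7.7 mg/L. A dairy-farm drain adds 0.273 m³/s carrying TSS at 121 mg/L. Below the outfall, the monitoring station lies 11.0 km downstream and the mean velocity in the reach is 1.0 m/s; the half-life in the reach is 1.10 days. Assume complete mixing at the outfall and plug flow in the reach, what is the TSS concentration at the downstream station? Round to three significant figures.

25.4 mg/L

Flow-weighted average: C = (1.290·7.700 + 0.2730·121.0) / 1.563 = 42.97/1.563 = 27.49 mg/L.
Travel time t = 11.0·1000 / 1.0 = 11000 s = 3.056 h.
Half-life 1.10 d → k = ln 2 / 1.10 = 0.6301 d⁻¹.
First-order decay: C = 27.49·exp(−k·t) = 27.49·0.9229 = 25.37 mg/L.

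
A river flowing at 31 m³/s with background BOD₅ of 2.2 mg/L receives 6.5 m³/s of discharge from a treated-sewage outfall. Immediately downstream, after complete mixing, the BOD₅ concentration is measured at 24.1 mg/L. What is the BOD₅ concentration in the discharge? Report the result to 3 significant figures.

129 mg/L

Mass balance: 31.00·2.200 + 6.500·Cₑ = 37.50·24.10
→ Cₑ = (37.50·24.10 − 31.00·2.200) / 6.500 = 128.5 mg/L.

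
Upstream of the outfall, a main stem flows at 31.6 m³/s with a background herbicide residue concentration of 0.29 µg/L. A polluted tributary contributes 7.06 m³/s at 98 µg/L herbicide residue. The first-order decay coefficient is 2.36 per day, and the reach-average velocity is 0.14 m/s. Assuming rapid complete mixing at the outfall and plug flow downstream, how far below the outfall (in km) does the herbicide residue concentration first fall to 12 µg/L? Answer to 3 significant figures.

Flow-weighted average: C = (31.60·0.2900 + 7.060·98.00) / 38.66 = 701.0/38.66 = 18.13 µg/L.
Set 18.13·exp(−k·t) = 12 → t = ln(18.13/12)/k = 15110 s = 4.199 h.
Distance = v·t = 0.14·15110 = 2116 m = 2.116 km.

2.12 km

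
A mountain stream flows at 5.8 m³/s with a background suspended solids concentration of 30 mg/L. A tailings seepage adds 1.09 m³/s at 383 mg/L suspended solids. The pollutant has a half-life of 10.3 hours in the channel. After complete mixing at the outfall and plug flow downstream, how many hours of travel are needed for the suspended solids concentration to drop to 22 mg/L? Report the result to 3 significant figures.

After mixing, C = (5.800·30.00 + 1.090·383.0) / 6.890 = 591.5/6.890 = 85.84 mg/L.
Half-life 10.3 h → k = ln 2 / 10.3 = 0.06730 h⁻¹ = 1.615 d⁻¹.
85.84·exp(−k·t) = 22 → t = ln(85.84/22)/k = 72830 s = 20.23 h.

20.2 h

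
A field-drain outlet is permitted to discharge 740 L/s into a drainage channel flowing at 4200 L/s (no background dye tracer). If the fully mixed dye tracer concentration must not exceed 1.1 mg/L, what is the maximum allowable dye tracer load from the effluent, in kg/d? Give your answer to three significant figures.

Mass balance at the limit: 4200·0 + 740.0·Cₑ = 4940·1.1 → Cₑ = 7.343 mg/L.
740.0 L/s = 0.7400 m³/s. Load = 0.7400 m³/s × 7.343 g/m³ × 86 400 s/d = 469.5 kg/d.

469 kg/d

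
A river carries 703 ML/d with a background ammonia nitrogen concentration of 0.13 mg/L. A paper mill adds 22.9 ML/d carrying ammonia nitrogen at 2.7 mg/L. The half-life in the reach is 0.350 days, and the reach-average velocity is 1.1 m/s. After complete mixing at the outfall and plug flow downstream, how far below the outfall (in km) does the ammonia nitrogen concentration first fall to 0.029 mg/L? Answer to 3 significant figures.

95.3 km

Flow-weighted average: C = (703.0·0.1300 + 22.90·2.700) / 725.9 = 153.2/725.9 = 0.2111 mg/L.
Half-life 0.350 d → k = ln 2 / 0.350 = 1.980 d⁻¹.
Set 0.2111·exp(−k·t) = 0.029 → t = ln(0.2111/0.029)/k = 86600 s = 24.05 h.
Distance = v·t = 1.1·86600 = 95260 m = 95.26 km.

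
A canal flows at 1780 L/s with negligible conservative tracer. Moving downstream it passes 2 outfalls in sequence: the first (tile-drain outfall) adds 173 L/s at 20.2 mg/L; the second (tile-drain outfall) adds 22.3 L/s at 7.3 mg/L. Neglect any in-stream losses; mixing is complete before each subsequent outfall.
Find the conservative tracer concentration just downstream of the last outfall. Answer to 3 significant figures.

Below outfall 1: Q → 1953 L/s, C = (1780·0 + 173.0·20.20)/1953 = 1.789 mg/L.
Below outfall 2: Q → 1975 L/s, C = (1953·1.789 + 22.30·7.300)/1975 = 1.852 mg/L.

1.85 mg/L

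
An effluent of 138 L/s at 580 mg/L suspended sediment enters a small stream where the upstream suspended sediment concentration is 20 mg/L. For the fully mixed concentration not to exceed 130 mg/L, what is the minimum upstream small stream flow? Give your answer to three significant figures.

Set C_mix = 130: (Q·20.00 + 138.0·580.0) / (Q + 138.0) = 130
→ Q = 138.0·(580.0 − 130)/(130 − 20.00) = 564.5 L/s.

565 L/s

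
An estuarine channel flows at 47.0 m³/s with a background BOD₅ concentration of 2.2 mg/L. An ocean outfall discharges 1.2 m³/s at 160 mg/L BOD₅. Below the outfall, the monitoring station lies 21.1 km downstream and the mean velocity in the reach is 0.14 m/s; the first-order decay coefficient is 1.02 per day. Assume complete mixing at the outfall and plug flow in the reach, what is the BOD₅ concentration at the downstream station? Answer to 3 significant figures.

Mass balance: C = (47.00·2.200 + 1.200·160.0) / 48.20 = 295.4/48.20 = 6.129 mg/L.
Travel time t = 21.1·1000 / 0.14 = 150700 s = 41.87 h.
First-order decay: C = 6.129·exp(−k·t) = 6.129·0.1688 = 1.034 mg/L.

1.03 mg/L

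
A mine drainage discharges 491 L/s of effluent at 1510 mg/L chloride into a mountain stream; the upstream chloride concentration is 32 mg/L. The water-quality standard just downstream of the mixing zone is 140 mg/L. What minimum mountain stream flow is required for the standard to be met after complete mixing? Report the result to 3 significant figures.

Set C_mix = 140: (Q·32.00 + 491.0·1510) / (Q + 491.0) = 140
→ Q = 491.0·(1510 − 140)/(140 − 32.00) = 6228 L/s.

6230 L/s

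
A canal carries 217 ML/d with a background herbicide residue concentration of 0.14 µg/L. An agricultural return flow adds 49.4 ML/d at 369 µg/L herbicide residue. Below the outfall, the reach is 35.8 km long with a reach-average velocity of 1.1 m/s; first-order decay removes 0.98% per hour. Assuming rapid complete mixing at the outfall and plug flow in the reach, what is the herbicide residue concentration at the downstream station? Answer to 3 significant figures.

Mass balance: C = (217.0·0.1400 + 49.40·369.0) / 266.4 = 18260/266.4 = 68.54 µg/L.
Travel time t = 35.8·1000 / 1.1 = 32550 s = 9.040 h.
0.98%/h lost → k = −ln(1 − 0.0098) = 0.009848 h⁻¹.
Applying C = C₀e^(−kt): 68.54 × 0.9148 = 62.70 µg/L.

62.7 µg/L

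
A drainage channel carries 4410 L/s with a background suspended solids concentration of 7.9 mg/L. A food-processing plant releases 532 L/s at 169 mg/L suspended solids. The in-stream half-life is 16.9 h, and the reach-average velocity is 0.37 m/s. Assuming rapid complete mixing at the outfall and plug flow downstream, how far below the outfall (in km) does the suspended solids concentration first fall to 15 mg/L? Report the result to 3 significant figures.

16.9 km

Mixed concentration C = ΣQC/ΣQ = (4410·7.900 + 532.0·169.0) / 4942 = 124700/4942 = 25.24 mg/L.
Half-life 16.9 h → k = ln 2 / 16.9 = 0.04101 h⁻¹ = 0.9844 d⁻¹.
Set 25.24·exp(−k·t) = 15 → t = ln(25.24/15)/k = 45680 s = 12.69 h.
Distance = v·t = 0.37·45680 = 16900 m = 16.90 km.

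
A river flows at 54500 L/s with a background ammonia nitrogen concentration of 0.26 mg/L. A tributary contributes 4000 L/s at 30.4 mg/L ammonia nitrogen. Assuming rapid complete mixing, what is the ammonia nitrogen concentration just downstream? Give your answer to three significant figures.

2.32 mg/L

Flow-weighted average: C = (54500·0.2600 + 4000·30.40) / 58500 = 135800/58500 = 2.321 mg/L.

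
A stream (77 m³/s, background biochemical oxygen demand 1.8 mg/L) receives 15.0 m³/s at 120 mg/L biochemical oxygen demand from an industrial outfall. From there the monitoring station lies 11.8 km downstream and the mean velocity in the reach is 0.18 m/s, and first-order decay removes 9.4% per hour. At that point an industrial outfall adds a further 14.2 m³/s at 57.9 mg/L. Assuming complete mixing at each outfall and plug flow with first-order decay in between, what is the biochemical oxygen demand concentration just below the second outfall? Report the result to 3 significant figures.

Mixed concentration C = ΣQC/ΣQ = (77.00·1.800 + 15.00·120.0) / 92.00 = 1939/92.00 = 21.07 mg/L; combined flow 92.00 m³/s.
Travel time t = 11.8·1000 / 0.18 = 65560 s = 18.21 h.
9.4%/h lost → k = −ln(1 − 0.094) = 0.09872 h⁻¹.
Decay over the reach: 21.07·exp(−kt) = 21.07·0.1657 = 3.491 mg/L.
Second outfall: C = (92.00·3.491 + 14.20·57.90)/106.2 = 10.77 mg/L.

10.8 mg/L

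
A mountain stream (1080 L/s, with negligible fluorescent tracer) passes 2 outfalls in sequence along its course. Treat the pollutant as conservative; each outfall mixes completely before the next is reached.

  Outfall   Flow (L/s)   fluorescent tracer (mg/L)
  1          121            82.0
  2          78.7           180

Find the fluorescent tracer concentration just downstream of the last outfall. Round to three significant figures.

18.8 mg/L

Outfall 1: combined Q = 1201 L/s; C = (1080·0 + 121.0·82.00)/1201 = 8.261 mg/L.
Outfall 2: combined Q = 1280 L/s; C = (1201·8.261 + 78.70·180.0)/1280 = 18.82 mg/L.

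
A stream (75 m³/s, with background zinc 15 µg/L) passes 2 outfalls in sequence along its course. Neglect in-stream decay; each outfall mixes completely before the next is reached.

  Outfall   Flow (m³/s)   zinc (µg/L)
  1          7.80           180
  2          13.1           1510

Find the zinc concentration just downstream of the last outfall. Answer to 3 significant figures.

Below outfall 1: Q → 82.80 m³/s, C = (75.00·15.00 + 7.800·180.0)/82.80 = 30.54 µg/L.
Below outfall 2: Q → 95.90 m³/s, C = (82.80·30.54 + 13.10·1510)/95.90 = 232.6 µg/L.

233 µg/L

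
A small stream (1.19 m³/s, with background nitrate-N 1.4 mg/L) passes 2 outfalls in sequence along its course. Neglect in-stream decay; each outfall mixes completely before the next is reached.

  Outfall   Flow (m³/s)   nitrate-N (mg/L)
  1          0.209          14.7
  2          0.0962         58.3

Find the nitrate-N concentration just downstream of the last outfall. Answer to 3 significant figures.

Below outfall 1: Q → 1.399 m³/s, C = (1.190·1.400 + 0.2090·14.70)/1.399 = 3.387 mg/L.
Below outfall 2: Q → 1.495 m³/s, C = (1.399·3.387 + 0.09620·58.30)/1.495 = 6.920 mg/L.

6.92 mg/L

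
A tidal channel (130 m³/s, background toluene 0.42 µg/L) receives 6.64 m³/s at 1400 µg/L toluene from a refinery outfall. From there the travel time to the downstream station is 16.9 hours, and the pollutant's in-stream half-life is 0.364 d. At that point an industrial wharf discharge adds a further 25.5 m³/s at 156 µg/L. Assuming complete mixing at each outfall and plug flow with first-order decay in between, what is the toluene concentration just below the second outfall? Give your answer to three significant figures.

Conservation of mass: C = (130.0·0.4200 + 6.640·1400) / 136.6 = 9351/136.6 = 68.43 µg/L; combined flow 136.6 m³/s.
Half-life 0.364 d → k = ln 2 / 0.364 = 1.904 d⁻¹.
After decay, C = 68.43 × e^(−kt) = 68.43 × 0.2616 = 17.90 µg/L.
Second outfall: C = (136.6·17.90 + 25.50·156.0)/162.1 = 39.62 µg/L.

39.6 µg/L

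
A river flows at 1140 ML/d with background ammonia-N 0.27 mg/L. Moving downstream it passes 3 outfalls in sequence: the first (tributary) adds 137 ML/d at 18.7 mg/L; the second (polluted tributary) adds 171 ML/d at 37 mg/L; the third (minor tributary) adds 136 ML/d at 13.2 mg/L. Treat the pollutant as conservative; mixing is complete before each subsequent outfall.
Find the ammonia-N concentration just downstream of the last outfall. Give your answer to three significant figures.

Below outfall 1: Q → 1277 ML/d, C = (1140·0.2700 + 137.0·18.70)/1277 = 2.247 mg/L.
Below outfall 2: Q → 1448 ML/d, C = (1277·2.247 + 171.0·37.00)/1448 = 6.351 mg/L.
Below outfall 3: Q → 1584 ML/d, C = (1448·6.351 + 136.0·13.20)/1584 = 6.939 mg/L.

6.94 mg/L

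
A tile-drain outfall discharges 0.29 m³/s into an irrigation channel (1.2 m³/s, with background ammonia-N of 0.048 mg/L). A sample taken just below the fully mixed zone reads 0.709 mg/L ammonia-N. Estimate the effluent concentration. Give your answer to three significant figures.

3.44 mg/L

Mass balance: 1.200·0.04800 + 0.2900·Cₑ = 1.490·0.7090
→ Cₑ = (1.490·0.7090 − 1.200·0.04800) / 0.2900 = 3.444 mg/L.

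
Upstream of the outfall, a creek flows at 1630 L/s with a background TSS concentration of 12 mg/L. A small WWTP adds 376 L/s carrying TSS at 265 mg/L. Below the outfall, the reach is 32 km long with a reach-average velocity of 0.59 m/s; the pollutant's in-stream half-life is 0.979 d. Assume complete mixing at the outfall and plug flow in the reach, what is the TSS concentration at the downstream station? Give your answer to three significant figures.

Flow-weighted average: C = (1630·12.00 + 376.0·265.0) / 2006 = 119200/2006 = 59.42 mg/L.
Travel time t = 32·1000 / 0.59 = 54240 s = 15.07 h.
Half-life 0.979 d → k = ln 2 / 0.979 = 0.7080 d⁻¹.
Decay over the reach: 59.42·exp(−kt) = 59.42·0.6412 = 38.10 mg/L.

38.1 mg/L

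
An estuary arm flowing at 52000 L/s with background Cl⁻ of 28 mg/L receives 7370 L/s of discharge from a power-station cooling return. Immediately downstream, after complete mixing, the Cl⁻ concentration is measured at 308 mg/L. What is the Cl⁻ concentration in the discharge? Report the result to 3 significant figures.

Mass balance: 52000·28.00 + 7370·Cₑ = 59370·308.0
→ Cₑ = (59370·308.0 − 52000·28.00) / 7370 = 2284 mg/L.

2280 mg/L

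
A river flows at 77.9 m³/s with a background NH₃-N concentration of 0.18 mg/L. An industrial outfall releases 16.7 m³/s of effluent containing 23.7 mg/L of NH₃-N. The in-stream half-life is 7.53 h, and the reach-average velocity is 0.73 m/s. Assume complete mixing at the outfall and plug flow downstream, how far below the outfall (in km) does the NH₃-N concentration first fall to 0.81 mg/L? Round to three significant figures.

47.9 km

Mixed concentration C = ΣQC/ΣQ = (77.90·0.1800 + 16.70·23.70) / 94.60 = 409.8/94.60 = 4.332 mg/L.
Half-life 7.53 h → k = ln 2 / 7.53 = 0.09205 h⁻¹ = 2.209 d⁻¹.
Set 4.332·exp(−k·t) = 0.81 → t = ln(4.332/0.81)/k = 65580 s = 18.22 h.
Distance = v·t = 0.73·65580 = 47870 m = 47.87 km.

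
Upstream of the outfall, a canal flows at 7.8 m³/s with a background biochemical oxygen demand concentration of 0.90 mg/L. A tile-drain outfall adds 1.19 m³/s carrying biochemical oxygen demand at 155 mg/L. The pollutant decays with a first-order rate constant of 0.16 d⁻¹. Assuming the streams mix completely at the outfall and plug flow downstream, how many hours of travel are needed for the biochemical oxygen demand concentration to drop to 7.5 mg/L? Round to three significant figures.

157 h

Mixed concentration C = ΣQC/ΣQ = (7.800·0.9000 + 1.190·155.0) / 8.990 = 191.5/8.990 = 21.30 mg/L.
21.30·exp(−k·t) = 7.5 → t = ln(21.30/7.5)/k = 563600 s = 156.6 h.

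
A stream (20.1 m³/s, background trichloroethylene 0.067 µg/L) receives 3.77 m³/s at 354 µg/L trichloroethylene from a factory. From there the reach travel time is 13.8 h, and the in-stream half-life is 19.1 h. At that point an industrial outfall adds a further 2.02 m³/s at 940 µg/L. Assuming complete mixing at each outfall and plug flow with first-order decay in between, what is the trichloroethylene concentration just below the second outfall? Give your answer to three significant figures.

105 µg/L

After mixing, C = (20.10·0.06700 + 3.770·354.0) / 23.87 = 1336/23.87 = 55.97 µg/L; combined flow 23.87 m³/s.
Half-life 19.1 h → k = ln 2 / 19.1 = 0.03629 h⁻¹ = 0.8710 d⁻¹.
After decay, C = 55.97 × e^(−kt) = 55.97 × 0.6060 = 33.92 µg/L.
Second outfall: C = (23.87·33.92 + 2.020·940.0)/25.89 = 104.6 µg/L.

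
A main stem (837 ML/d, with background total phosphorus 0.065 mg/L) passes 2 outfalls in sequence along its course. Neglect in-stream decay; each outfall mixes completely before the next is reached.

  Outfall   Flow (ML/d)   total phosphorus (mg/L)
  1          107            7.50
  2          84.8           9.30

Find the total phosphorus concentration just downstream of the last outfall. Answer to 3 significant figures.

Outfall 1: combined Q = 944.0 ML/d; C = (837.0·0.06500 + 107.0·7.500)/944.0 = 0.9077 mg/L.
Outfall 2: combined Q = 1029 ML/d; C = (944.0·0.9077 + 84.80·9.300)/1029 = 1.599 mg/L.

1.60 mg/L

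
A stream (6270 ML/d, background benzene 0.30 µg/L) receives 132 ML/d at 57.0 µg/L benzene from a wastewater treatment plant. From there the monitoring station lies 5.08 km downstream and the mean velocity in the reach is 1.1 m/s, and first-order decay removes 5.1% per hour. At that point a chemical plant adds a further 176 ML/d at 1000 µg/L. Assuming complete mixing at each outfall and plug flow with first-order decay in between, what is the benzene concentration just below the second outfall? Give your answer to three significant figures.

After mixing, C = (6270·0.3000 + 132.0·57.00) / 6402 = 9405/6402 = 1.469 µg/L; combined flow 6402 ML/d.
Travel time t = 5.08·1000 / 1.1 = 4618 s = 1.283 h.
5.1%/h lost → k = −ln(1 − 0.051) = 0.05235 h⁻¹.
Decay over the reach: 1.469·exp(−kt) = 1.469·0.9351 = 1.374 µg/L.
At the second outfall, C = (6402·1.374 + 176.0·1000) / (6402 + 176.0) = 28.09 µg/L.

28.1 µg/L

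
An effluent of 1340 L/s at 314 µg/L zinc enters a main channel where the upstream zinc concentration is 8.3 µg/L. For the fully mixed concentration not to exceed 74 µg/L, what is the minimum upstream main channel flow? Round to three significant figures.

4890 L/s

Set C_mix = 74: (Q·8.300 + 1340·314.0) / (Q + 1340) = 74
→ Q = 1340·(314.0 − 74)/(74 − 8.300) = 4895 L/s.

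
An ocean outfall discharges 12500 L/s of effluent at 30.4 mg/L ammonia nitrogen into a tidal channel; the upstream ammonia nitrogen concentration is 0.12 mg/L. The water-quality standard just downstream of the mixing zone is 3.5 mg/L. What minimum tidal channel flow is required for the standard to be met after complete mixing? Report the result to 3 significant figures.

99500 L/s

Set C_mix = 3.5: (Q·0.1200 + 12500·30.40) / (Q + 12500) = 3.5
→ Q = 12500·(30.40 − 3.5)/(3.5 − 0.1200) = 99480 L/s.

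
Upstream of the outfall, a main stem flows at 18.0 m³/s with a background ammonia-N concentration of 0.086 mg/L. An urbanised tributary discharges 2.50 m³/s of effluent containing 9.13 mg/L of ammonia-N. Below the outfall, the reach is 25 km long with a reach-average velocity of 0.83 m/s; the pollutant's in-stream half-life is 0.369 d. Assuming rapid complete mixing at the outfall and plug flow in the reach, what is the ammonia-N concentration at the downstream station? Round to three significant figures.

0.618 mg/L

Mass balance: C = (18.00·0.08600 + 2.500·9.130) / 20.50 = 24.37/20.50 = 1.189 mg/L.
Travel time t = 25·1000 / 0.83 = 30120 s = 8.367 h.
Half-life 0.369 d → k = ln 2 / 0.369 = 1.878 d⁻¹.
Applying C = C₀e^(−kt): 1.189 × 0.5195 = 0.6177 mg/L.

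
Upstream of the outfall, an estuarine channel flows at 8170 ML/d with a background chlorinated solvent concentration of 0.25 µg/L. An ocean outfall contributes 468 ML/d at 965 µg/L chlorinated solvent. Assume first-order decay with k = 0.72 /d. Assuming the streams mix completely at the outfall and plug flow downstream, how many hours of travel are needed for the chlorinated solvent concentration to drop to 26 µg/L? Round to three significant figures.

23.4 h

Mass balance: C = (8170·0.2500 + 468.0·965.0) / 8638 = 453700/8638 = 52.52 µg/L.
52.52·exp(−k·t) = 26 → t = ln(52.52/26)/k = 84370 s = 23.44 h.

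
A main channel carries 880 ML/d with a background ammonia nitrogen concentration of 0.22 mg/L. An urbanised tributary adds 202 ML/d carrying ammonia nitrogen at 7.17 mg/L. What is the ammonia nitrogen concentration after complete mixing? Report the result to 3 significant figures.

1.52 mg/L

Flow-weighted average: C = (880.0·0.2200 + 202.0·7.170) / 1082 = 1642/1082 = 1.518 mg/L.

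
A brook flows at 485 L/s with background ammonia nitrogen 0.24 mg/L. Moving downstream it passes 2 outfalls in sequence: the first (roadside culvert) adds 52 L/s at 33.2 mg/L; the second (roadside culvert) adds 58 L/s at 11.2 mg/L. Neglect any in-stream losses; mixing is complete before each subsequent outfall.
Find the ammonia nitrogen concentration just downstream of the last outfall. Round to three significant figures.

Below outfall 1: Q → 537.0 L/s, C = (485.0·0.2400 + 52.00·33.20)/537.0 = 3.432 mg/L.
Below outfall 2: Q → 595.0 L/s, C = (537.0·3.432 + 58.00·11.20)/595.0 = 4.189 mg/L.

4.19 mg/L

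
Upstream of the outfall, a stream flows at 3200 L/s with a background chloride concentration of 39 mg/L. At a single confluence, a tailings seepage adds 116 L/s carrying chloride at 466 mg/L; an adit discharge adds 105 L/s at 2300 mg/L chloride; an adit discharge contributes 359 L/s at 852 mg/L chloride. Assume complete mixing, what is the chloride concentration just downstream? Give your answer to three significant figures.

192 mg/L

Conservation of mass: C = (3200·39.00 + 116.0·466.0 + 105.0·2300 + 359.0·852.0) / 3780 = 726200/3780 = 192.1 mg/L.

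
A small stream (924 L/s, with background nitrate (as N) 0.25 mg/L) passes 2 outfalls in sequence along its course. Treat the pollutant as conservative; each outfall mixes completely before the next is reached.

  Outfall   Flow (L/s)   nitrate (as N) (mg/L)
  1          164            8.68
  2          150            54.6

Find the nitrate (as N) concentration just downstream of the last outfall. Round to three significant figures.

Outfall 1: combined Q = 1088 L/s; C = (924.0·0.2500 + 164.0·8.680)/1088 = 1.521 mg/L.
Outfall 2: combined Q = 1238 L/s; C = (1088·1.521 + 150.0·54.60)/1238 = 7.952 mg/L.

7.95 mg/L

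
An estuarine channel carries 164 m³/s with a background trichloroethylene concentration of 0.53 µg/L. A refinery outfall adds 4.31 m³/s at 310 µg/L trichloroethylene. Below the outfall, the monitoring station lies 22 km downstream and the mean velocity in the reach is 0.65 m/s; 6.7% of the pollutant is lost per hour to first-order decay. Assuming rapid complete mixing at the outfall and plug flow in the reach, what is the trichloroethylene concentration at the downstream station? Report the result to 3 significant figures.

After mixing, C = (164.0·0.5300 + 4.310·310.0) / 168.3 = 1423/168.3 = 8.455 µg/L.
Travel time t = 22·1000 / 0.65 = 33850 s = 9.402 h.
6.7%/h lost → k = −ln(1 − 0.067) = 0.06935 h⁻¹.
First-order decay: C = 8.455·exp(−k·t) = 8.455·0.5210 = 4.405 µg/L.

4.40 µg/L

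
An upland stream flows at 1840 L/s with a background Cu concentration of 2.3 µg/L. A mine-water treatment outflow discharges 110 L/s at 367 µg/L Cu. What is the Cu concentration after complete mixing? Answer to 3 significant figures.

22.9 µg/L

After mixing, C = (1840·2.300 + 110.0·367.0) / 1950 = 44600/1950 = 22.87 µg/L.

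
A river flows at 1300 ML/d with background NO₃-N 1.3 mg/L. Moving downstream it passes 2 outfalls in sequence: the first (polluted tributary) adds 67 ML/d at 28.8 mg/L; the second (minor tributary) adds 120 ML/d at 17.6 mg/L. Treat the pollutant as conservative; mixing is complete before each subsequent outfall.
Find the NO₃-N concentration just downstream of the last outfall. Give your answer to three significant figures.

3.85 mg/L

After outfall 1: Q = 1300 + 67.00 = 1367 ML/d; C = (1300·1.300 + 67.00·28.80)/1367 = 2.648 mg/L.
After outfall 2: Q = 1367 + 120.0 = 1487 ML/d; C = (1367·2.648 + 120.0·17.60)/1487 = 3.854 mg/L.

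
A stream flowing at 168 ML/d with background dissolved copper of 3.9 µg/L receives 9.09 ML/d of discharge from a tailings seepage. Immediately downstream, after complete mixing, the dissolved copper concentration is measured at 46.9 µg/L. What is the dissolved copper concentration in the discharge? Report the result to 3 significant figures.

Mass balance: 168.0·3.900 + 9.090·Cₑ = 177.1·46.90
→ Cₑ = (177.1·46.90 − 168.0·3.900) / 9.090 = 841.6 µg/L.

842 µg/L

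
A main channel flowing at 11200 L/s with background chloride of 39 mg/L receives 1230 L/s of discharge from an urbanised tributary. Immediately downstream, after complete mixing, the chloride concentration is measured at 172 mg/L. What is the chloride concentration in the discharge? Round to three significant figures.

1380 mg/L

Mass balance: 11200·39.00 + 1230·Cₑ = 12430·172.0
→ Cₑ = (12430·172.0 − 11200·39.00) / 1230 = 1383 mg/L.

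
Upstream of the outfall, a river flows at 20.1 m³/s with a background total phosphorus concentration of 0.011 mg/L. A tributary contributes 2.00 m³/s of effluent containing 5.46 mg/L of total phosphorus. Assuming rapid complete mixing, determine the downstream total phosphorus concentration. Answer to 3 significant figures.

Mixed concentration C = ΣQC/ΣQ = (20.10·0.01100 + 2.000·5.460) / 22.10 = 11.14/22.10 = 0.5041 mg/L.

0.504 mg/L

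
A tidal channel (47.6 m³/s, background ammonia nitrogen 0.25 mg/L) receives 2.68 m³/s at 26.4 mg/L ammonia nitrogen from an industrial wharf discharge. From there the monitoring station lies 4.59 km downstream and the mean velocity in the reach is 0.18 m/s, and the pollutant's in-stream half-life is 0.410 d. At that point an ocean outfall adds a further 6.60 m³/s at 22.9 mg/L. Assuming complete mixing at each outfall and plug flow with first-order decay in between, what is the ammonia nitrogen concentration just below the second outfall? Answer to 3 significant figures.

3.54 mg/L

Flow-weighted average: C = (47.60·0.2500 + 2.680·26.40) / 50.28 = 82.65/50.28 = 1.644 mg/L; combined flow 50.28 m³/s.
Travel time t = 4.59·1000 / 0.18 = 25500 s = 7.083 h.
Half-life 0.410 d → k = ln 2 / 0.410 = 1.691 d⁻¹.
Decay over the reach: 1.644·exp(−kt) = 1.644·0.6072 = 0.9981 mg/L.
At the second outfall, C = (50.28·0.9981 + 6.600·22.90) / (50.28 + 6.600) = 3.539 mg/L.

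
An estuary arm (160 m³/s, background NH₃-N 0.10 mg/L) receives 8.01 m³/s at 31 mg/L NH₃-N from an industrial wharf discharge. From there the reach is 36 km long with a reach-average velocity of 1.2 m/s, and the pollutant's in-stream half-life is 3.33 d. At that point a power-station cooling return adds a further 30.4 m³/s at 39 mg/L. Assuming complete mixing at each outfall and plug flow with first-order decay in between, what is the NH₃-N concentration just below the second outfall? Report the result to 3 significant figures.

7.21 mg/L

Mass balance: C = (160.0·0.1000 + 8.010·31.00) / 168.0 = 264.3/168.0 = 1.573 mg/L; combined flow 168.0 m³/s.
Travel time t = 36·1000 / 1.2 = 30000 s = 8.333 h.
Half-life 3.33 d → k = ln 2 / 3.33 = 0.2082 d⁻¹.
Decay over the reach: 1.573·exp(−kt) = 1.573·0.9303 = 1.463 mg/L.
Second outfall: C = (168.0·1.463 + 30.40·39.00)/198.4 = 7.215 mg/L.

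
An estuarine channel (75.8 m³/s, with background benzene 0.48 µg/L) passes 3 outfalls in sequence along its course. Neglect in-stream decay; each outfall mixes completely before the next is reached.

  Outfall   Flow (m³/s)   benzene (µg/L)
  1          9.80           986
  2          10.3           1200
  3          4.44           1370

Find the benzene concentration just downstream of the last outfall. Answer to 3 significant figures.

280 µg/L

Below outfall 1: Q → 85.60 m³/s, C = (75.80·0.4800 + 9.800·986.0)/85.60 = 113.3 µg/L.
Below outfall 2: Q → 95.90 m³/s, C = (85.60·113.3 + 10.30·1200)/95.90 = 230.0 µg/L.
Below outfall 3: Q → 100.3 m³/s, C = (95.90·230.0 + 4.440·1370)/100.3 = 280.5 µg/L.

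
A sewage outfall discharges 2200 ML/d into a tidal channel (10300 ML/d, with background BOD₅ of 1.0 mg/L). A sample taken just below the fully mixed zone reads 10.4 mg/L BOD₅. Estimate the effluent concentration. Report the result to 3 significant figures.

54.4 mg/L

Mass balance: 10300·1.000 + 2200·Cₑ = 12500·10.40
→ Cₑ = (12500·10.40 − 10300·1.000) / 2200 = 54.41 mg/L.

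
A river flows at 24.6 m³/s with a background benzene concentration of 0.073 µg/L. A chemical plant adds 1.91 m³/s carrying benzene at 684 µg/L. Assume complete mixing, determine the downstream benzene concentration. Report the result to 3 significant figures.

49.3 µg/L

Mass balance: C = (24.60·0.07300 + 1.910·684.0) / 26.51 = 1308/26.51 = 49.35 µg/L.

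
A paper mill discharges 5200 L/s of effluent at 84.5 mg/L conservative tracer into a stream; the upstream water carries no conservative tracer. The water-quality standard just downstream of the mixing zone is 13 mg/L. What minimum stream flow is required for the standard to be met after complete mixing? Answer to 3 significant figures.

Set C_mix = 13: (Q·0 + 5200·84.50) / (Q + 5200) = 13
→ Q = 5200·(84.50 − 13)/(13 − 0) = 28600 L/s.

28600 L/s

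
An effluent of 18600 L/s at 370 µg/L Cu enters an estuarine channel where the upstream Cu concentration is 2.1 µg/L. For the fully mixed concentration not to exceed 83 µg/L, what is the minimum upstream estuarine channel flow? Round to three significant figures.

66000 L/s

Set C_mix = 83: (Q·2.100 + 18600·370.0) / (Q + 18600) = 83
→ Q = 18600·(370.0 − 83)/(83 − 2.100) = 65990 L/s.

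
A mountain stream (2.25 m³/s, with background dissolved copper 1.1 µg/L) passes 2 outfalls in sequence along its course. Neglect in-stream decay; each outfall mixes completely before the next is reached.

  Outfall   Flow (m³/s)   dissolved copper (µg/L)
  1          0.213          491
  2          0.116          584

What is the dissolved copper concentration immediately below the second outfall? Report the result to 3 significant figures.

Below outfall 1: Q → 2.463 m³/s, C = (2.250·1.100 + 0.2130·491.0)/2.463 = 43.47 µg/L.
Below outfall 2: Q → 2.579 m³/s, C = (2.463·43.47 + 0.1160·584.0)/2.579 = 67.78 µg/L.

67.8 µg/L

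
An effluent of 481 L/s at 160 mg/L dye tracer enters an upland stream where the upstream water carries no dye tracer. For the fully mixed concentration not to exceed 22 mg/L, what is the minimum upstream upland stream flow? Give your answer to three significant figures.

Set C_mix = 22: (Q·0 + 481.0·160.0) / (Q + 481.0) = 22
→ Q = 481.0·(160.0 − 22)/(22 − 0) = 3017 L/s.

3020 L/s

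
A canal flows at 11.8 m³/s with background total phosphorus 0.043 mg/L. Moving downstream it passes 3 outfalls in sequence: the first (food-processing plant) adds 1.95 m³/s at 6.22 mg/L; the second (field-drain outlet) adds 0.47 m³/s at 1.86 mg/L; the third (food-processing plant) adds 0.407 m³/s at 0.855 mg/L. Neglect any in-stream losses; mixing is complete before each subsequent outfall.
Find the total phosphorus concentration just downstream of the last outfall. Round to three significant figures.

0.947 mg/L

After outfall 1: Q = 11.80 + 1.950 = 13.75 m³/s; C = (11.80·0.04300 + 1.950·6.220)/13.75 = 0.9190 mg/L.
After outfall 2: Q = 13.75 + 0.4700 = 14.22 m³/s; C = (13.75·0.9190 + 0.4700·1.860)/14.22 = 0.9501 mg/L.
After outfall 3: Q = 14.22 + 0.4070 = 14.63 m³/s; C = (14.22·0.9501 + 0.4070·0.8550)/14.63 = 0.9475 mg/L.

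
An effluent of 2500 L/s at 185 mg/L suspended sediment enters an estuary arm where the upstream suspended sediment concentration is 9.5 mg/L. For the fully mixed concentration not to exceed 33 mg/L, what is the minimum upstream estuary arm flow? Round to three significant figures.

Set C_mix = 33: (Q·9.500 + 2500·185.0) / (Q + 2500) = 33
→ Q = 2500·(185.0 − 33)/(33 − 9.500) = 16170 L/s.

16200 L/s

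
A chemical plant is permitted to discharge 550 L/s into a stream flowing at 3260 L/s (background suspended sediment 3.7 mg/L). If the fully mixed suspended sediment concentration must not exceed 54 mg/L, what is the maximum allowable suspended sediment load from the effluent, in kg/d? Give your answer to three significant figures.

16700 kg/d

Mass balance at the limit: 3260·3.700 + 550.0·Cₑ = 3810·54 → Cₑ = 352.1 mg/L.
550.0 L/s = 0.5500 m³/s. Load = 0.5500 m³/s × 352.1 g/m³ × 86 400 s/d = 16730 kg/d.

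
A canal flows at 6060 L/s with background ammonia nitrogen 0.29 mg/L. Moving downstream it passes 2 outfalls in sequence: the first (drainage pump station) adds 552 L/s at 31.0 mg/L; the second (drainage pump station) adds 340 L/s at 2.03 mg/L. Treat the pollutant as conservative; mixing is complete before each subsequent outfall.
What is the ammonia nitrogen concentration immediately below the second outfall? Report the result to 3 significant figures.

2.81 mg/L

After outfall 1: Q = 6060 + 552.0 = 6612 L/s; C = (6060·0.2900 + 552.0·31.00)/6612 = 2.854 mg/L.
After outfall 2: Q = 6612 + 340.0 = 6952 L/s; C = (6612·2.854 + 340.0·2.030)/6952 = 2.814 mg/L.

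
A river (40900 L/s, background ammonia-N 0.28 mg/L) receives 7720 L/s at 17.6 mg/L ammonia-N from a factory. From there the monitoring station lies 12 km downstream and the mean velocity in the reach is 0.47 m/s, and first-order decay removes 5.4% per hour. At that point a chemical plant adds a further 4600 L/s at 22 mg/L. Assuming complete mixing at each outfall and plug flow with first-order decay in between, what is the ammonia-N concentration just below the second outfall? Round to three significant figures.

After mixing, C = (40900·0.2800 + 7720·17.60) / 48620 = 147300/48620 = 3.030 mg/L; combined flow 48620 L/s.
Travel time t = 12·1000 / 0.47 = 25530 s = 7.092 h.
5.4%/h lost → k = −ln(1 − 0.054) = 0.05551 h⁻¹.
Applying C = C₀e^(−kt): 3.030 × 0.6746 = 2.044 mg/L.
Second outfall: C = (48620·2.044 + 4600·22.00)/53220 = 3.769 mg/L.

3.77 mg/L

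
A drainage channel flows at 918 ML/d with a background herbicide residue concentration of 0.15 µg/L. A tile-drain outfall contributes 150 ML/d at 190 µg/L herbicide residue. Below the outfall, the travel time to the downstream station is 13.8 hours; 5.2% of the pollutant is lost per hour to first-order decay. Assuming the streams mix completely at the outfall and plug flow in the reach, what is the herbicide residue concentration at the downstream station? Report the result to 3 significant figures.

Mixed concentration C = ΣQC/ΣQ = (918.0·0.1500 + 150.0·190.0) / 1068 = 28640/1068 = 26.81 µg/L.
5.2%/h lost → k = −ln(1 − 0.052) = 0.05340 h⁻¹.
Applying C = C₀e^(−kt): 26.81 × 0.4786 = 12.83 µg/L.

12.8 µg/L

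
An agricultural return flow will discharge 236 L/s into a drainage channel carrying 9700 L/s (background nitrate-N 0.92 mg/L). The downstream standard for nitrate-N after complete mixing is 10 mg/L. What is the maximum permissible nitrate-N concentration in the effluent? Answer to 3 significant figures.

At the limit, (Qr·Cr + Qe·Cₑ)/(Qr + Qe) = 10:
Cₑ = (9936·10 − 9700·0.9200) / 236.0 = 383.2 mg/L.

383 mg/L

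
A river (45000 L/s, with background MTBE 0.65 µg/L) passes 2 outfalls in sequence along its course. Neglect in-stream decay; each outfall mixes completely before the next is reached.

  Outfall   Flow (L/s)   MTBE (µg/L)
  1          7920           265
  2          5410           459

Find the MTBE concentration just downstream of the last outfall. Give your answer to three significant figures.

79.1 µg/L

Outfall 1: combined Q = 52920 L/s; C = (45000·0.6500 + 7920·265.0)/52920 = 40.21 µg/L.
Outfall 2: combined Q = 58330 L/s; C = (52920·40.21 + 5410·459.0)/58330 = 79.05 µg/L.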